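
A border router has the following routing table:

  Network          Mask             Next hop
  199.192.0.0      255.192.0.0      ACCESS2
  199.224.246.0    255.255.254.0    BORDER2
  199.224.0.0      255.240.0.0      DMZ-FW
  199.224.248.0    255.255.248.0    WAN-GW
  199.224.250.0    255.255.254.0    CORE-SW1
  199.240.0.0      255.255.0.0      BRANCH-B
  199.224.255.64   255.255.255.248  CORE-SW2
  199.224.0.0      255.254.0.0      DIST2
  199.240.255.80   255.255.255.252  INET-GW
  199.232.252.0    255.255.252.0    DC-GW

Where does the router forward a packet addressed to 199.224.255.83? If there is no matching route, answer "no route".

WAN-GW

Routes whose prefix contains 199.224.255.83:
  199.192.0.0/10 (199.192.0.0 - 199.255.255.255) -> ACCESS2
  199.224.0.0/12 (199.224.0.0 - 199.239.255.255) -> DMZ-FW
  199.224.0.0/15 (199.224.0.0 - 199.225.255.255) -> DIST2
  199.224.248.0/21 (199.224.248.0 - 199.224.255.255) -> WAN-GW
More-specific entries that do NOT match:
  199.240.255.80/30 (199.240.255.80 - 199.240.255.83) does not contain 199.224.255.83
  199.224.255.64/29 (199.224.255.64 - 199.224.255.71) does not contain 199.224.255.83
  199.224.246.0/23 (199.224.246.0 - 199.224.247.255) does not contain 199.224.255.83
  199.224.250.0/23 (199.224.250.0 - 199.224.251.255) does not contain 199.224.255.83
  199.232.252.0/22 (199.232.252.0 - 199.232.255.255) does not contain 199.224.255.83
Longest matching prefix is /21 -> next hop WAN-GW.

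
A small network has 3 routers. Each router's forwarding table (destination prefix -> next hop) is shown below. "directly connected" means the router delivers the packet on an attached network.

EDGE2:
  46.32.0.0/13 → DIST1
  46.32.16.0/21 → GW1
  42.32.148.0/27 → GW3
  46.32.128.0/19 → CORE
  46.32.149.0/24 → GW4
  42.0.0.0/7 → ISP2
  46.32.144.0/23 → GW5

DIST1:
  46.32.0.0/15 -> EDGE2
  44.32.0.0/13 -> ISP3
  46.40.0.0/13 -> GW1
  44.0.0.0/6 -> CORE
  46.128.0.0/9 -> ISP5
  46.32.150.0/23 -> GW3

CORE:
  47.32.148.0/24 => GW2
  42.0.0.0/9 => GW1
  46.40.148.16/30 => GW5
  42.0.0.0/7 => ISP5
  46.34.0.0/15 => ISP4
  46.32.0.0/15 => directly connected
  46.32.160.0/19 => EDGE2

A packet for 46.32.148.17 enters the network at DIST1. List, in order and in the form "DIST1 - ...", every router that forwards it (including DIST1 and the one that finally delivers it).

DIST1 - EDGE2 - CORE

At DIST1: longest match for 46.32.148.17 is 46.32.0.0/15 -> EDGE2
At EDGE2: longest match for 46.32.148.17 is 46.32.128.0/19 -> CORE
At CORE: longest match for 46.32.148.17 is 46.32.0.0/15 -> directly connected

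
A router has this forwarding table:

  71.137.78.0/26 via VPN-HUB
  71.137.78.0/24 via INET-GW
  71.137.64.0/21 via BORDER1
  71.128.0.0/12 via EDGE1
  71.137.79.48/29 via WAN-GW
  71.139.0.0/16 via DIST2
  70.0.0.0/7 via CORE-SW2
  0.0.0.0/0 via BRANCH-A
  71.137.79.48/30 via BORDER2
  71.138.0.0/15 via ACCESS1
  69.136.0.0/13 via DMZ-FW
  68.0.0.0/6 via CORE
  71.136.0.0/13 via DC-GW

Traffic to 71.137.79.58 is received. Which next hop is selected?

Routes whose prefix contains 71.137.79.58:
  0.0.0.0/0 (default, matches everything) -> BRANCH-A
  68.0.0.0/6 (68.0.0.0 - 71.255.255.255) -> CORE
  70.0.0.0/7 (70.0.0.0 - 71.255.255.255) -> CORE-SW2
  71.128.0.0/12 (71.128.0.0 - 71.143.255.255) -> EDGE1
  71.136.0.0/13 (71.136.0.0 - 71.143.255.255) -> DC-GW
More-specific entries that do NOT match:
  71.137.79.48/30 (71.137.79.48 - 71.137.79.51) does not contain 71.137.79.58
  71.137.79.48/29 (71.137.79.48 - 71.137.79.55) does not contain 71.137.79.58
  71.137.78.0/26 (71.137.78.0 - 71.137.78.63) does not contain 71.137.79.58
  71.137.78.0/24 (71.137.78.0 - 71.137.78.255) does not contain 71.137.79.58
  71.137.64.0/21 (71.137.64.0 - 71.137.71.255) does not contain 71.137.79.58
  71.139.0.0/16 (71.139.0.0 - 71.139.255.255) does not contain 71.137.79.58
  71.138.0.0/15 (71.138.0.0 - 71.139.255.255) does not contain 71.137.79.58
Longest matching prefix is /13 -> next hop DC-GW.

DC-GW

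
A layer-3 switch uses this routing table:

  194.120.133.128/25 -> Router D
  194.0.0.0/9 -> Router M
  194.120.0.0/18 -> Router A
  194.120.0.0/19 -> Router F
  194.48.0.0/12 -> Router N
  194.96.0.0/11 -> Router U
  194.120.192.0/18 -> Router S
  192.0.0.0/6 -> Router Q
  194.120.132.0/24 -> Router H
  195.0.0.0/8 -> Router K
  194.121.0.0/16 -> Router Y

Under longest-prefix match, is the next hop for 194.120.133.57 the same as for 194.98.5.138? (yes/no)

yes

194.120.133.57: longest match 194.96.0.0/11 -> Router U
194.98.5.138: longest match 194.96.0.0/11 -> Router U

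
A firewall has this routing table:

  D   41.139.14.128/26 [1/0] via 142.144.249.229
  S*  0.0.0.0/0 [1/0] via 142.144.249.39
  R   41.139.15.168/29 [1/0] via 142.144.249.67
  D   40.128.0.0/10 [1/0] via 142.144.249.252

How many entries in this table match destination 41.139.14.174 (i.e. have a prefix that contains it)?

Prefixes containing 41.139.14.174:
  0.0.0.0/0 (default, matches everything)
  41.139.14.128/26 (41.139.14.128 - 41.139.14.191)
Total matching entries: 2.

2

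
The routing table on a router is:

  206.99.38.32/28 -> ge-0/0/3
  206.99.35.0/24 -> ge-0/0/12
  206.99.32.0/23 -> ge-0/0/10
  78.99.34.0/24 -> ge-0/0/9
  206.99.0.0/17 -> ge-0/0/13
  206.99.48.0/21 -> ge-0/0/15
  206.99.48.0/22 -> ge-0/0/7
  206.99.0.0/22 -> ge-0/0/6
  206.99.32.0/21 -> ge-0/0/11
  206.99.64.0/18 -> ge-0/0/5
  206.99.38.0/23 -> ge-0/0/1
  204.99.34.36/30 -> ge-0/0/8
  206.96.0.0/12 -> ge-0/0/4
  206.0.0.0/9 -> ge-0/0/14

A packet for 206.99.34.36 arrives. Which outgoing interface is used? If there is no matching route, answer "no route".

Routes whose prefix contains 206.99.34.36:
  206.0.0.0/9 (206.0.0.0 - 206.127.255.255) -> ge-0/0/14
  206.96.0.0/12 (206.96.0.0 - 206.111.255.255) -> ge-0/0/4
  206.99.0.0/17 (206.99.0.0 - 206.99.127.255) -> ge-0/0/13
  206.99.32.0/21 (206.99.32.0 - 206.99.39.255) -> ge-0/0/11
More-specific entries that do NOT match:
  204.99.34.36/30 (204.99.34.36 - 204.99.34.39) does not contain 206.99.34.36
  206.99.38.32/28 (206.99.38.32 - 206.99.38.47) does not contain 206.99.34.36
  206.99.35.0/24 (206.99.35.0 - 206.99.35.255) does not contain 206.99.34.36
  78.99.34.0/24 (78.99.34.0 - 78.99.34.255) does not contain 206.99.34.36
  206.99.32.0/23 (206.99.32.0 - 206.99.33.255) does not contain 206.99.34.36
  206.99.38.0/23 (206.99.38.0 - 206.99.39.255) does not contain 206.99.34.36
  206.99.48.0/22 (206.99.48.0 - 206.99.51.255) does not contain 206.99.34.36
  206.99.0.0/22 (206.99.0.0 - 206.99.3.255) does not contain 206.99.34.36
Longest matching prefix is /21 -> interface ge-0/0/11.

ge-0/0/11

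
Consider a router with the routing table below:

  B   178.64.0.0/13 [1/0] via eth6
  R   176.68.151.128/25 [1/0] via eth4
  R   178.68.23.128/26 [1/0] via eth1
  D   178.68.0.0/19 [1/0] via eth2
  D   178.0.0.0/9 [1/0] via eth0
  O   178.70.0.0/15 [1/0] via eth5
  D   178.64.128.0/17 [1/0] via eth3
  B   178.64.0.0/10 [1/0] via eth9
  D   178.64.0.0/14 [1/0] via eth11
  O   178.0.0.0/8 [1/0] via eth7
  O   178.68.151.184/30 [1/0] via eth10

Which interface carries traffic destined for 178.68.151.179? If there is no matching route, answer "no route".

eth6

Routes whose prefix contains 178.68.151.179:
  178.0.0.0/8 (178.0.0.0 - 178.255.255.255) -> eth7
  178.0.0.0/9 (178.0.0.0 - 178.127.255.255) -> eth0
  178.64.0.0/10 (178.64.0.0 - 178.127.255.255) -> eth9
  178.64.0.0/13 (178.64.0.0 - 178.71.255.255) -> eth6
More-specific entries that do NOT match:
  178.68.151.184/30 (178.68.151.184 - 178.68.151.187) does not contain 178.68.151.179
  178.68.23.128/26 (178.68.23.128 - 178.68.23.191) does not contain 178.68.151.179
  176.68.151.128/25 (176.68.151.128 - 176.68.151.255) does not contain 178.68.151.179
  178.68.0.0/19 (178.68.0.0 - 178.68.31.255) does not contain 178.68.151.179
  178.64.128.0/17 (178.64.128.0 - 178.64.255.255) does not contain 178.68.151.179
  178.70.0.0/15 (178.70.0.0 - 178.71.255.255) does not contain 178.68.151.179
  178.64.0.0/14 (178.64.0.0 - 178.67.255.255) does not contain 178.68.151.179
Longest matching prefix is /13 -> interface eth6.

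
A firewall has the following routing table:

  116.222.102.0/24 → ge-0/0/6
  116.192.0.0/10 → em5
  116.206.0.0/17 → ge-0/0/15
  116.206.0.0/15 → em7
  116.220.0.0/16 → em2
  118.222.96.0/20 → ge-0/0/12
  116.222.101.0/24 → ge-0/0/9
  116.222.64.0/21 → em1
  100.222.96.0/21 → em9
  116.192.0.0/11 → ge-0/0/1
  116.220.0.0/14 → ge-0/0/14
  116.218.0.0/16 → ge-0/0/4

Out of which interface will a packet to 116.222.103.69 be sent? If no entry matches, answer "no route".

Routes whose prefix contains 116.222.103.69:
  116.192.0.0/10 (116.192.0.0 - 116.255.255.255) -> em5
  116.192.0.0/11 (116.192.0.0 - 116.223.255.255) -> ge-0/0/1
  116.220.0.0/14 (116.220.0.0 - 116.223.255.255) -> ge-0/0/14
More-specific entries that do NOT match:
  116.222.102.0/24 (116.222.102.0 - 116.222.102.255) does not contain 116.222.103.69
  116.222.101.0/24 (116.222.101.0 - 116.222.101.255) does not contain 116.222.103.69
  116.222.64.0/21 (116.222.64.0 - 116.222.71.255) does not contain 116.222.103.69
  100.222.96.0/21 (100.222.96.0 - 100.222.103.255) does not contain 116.222.103.69
  118.222.96.0/20 (118.222.96.0 - 118.222.111.255) does not contain 116.222.103.69
  116.206.0.0/17 (116.206.0.0 - 116.206.127.255) does not contain 116.222.103.69
  116.220.0.0/16 (116.220.0.0 - 116.220.255.255) does not contain 116.222.103.69
  116.218.0.0/16 (116.218.0.0 - 116.218.255.255) does not contain 116.222.103.69
  116.206.0.0/15 (116.206.0.0 - 116.207.255.255) does not contain 116.222.103.69
Longest matching prefix is /14 -> interface ge-0/0/14.

ge-0/0/14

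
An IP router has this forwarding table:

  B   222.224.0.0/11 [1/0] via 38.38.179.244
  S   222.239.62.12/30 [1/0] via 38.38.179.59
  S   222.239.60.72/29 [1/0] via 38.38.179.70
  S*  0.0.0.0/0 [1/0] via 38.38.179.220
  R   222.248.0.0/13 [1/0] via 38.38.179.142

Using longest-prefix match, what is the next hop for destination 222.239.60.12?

Routes whose prefix contains 222.239.60.12:
  0.0.0.0/0 (default, matches everything) -> 38.38.179.220
  222.224.0.0/11 (222.224.0.0 - 222.255.255.255) -> 38.38.179.244
More-specific entries that do NOT match:
  222.239.62.12/30 (222.239.62.12 - 222.239.62.15) does not contain 222.239.60.12
  222.239.60.72/29 (222.239.60.72 - 222.239.60.79) does not contain 222.239.60.12
  222.248.0.0/13 (222.248.0.0 - 222.255.255.255) does not contain 222.239.60.12
Longest matching prefix is /11 -> next hop 38.38.179.244.

38.38.179.244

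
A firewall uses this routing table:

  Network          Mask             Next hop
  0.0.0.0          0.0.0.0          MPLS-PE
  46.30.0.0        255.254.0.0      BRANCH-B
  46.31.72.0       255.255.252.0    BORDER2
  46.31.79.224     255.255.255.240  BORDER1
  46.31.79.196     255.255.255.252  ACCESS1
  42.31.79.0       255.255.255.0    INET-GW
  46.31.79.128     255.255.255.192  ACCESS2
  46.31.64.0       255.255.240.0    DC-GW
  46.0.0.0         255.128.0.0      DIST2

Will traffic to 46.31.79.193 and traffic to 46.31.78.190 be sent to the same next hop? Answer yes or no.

46.31.79.193: longest match 46.31.64.0/20 -> DC-GW
46.31.78.190: longest match 46.31.64.0/20 -> DC-GW

yes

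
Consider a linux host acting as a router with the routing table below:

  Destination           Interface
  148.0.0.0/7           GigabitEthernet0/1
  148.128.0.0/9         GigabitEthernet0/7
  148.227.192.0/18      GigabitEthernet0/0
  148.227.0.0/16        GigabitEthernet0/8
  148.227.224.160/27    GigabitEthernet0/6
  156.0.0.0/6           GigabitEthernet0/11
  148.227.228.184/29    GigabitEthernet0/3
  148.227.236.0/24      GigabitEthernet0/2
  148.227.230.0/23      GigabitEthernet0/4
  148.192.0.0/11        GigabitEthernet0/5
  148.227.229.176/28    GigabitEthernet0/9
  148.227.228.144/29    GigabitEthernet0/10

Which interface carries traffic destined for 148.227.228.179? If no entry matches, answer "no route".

GigabitEthernet0/0

Routes whose prefix contains 148.227.228.179:
  148.0.0.0/7 (148.0.0.0 - 149.255.255.255) -> GigabitEthernet0/1
  148.128.0.0/9 (148.128.0.0 - 148.255.255.255) -> GigabitEthernet0/7
  148.227.0.0/16 (148.227.0.0 - 148.227.255.255) -> GigabitEthernet0/8
  148.227.192.0/18 (148.227.192.0 - 148.227.255.255) -> GigabitEthernet0/0
More-specific entries that do NOT match:
  148.227.228.184/29 (148.227.228.184 - 148.227.228.191) does not contain 148.227.228.179
  148.227.228.144/29 (148.227.228.144 - 148.227.228.151) does not contain 148.227.228.179
  148.227.229.176/28 (148.227.229.176 - 148.227.229.191) does not contain 148.227.228.179
  148.227.224.160/27 (148.227.224.160 - 148.227.224.191) does not contain 148.227.228.179
  148.227.236.0/24 (148.227.236.0 - 148.227.236.255) does not contain 148.227.228.179
  148.227.230.0/23 (148.227.230.0 - 148.227.231.255) does not contain 148.227.228.179
Longest matching prefix is /18 -> interface GigabitEthernet0/0.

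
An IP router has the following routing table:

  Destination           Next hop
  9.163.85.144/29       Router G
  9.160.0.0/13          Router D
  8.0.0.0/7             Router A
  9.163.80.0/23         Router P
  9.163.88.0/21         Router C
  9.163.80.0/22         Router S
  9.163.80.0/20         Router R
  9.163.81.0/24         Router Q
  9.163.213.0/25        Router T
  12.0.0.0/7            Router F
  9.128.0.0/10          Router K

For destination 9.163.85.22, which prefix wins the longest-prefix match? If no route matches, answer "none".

9.163.80.0/20

Entries matching 9.163.85.22:
  8.0.0.0/7 (8.0.0.0 - 9.255.255.255)
  9.128.0.0/10 (9.128.0.0 - 9.191.255.255)
  9.160.0.0/13 (9.160.0.0 - 9.167.255.255)
  9.163.80.0/20 (9.163.80.0 - 9.163.95.255)
Most specific is 9.163.80.0/20.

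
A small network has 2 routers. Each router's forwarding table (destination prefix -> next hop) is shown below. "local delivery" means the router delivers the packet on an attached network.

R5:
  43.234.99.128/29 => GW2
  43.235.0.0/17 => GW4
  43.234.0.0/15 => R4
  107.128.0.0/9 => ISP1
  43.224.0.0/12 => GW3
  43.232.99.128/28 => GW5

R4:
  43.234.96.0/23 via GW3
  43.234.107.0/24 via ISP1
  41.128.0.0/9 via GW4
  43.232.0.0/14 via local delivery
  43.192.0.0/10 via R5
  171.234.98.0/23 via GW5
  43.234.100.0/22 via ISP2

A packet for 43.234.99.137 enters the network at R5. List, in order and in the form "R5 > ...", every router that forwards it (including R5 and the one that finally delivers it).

At R5: longest match for 43.234.99.137 is 43.234.0.0/15 -> R4
At R4: longest match for 43.234.99.137 is 43.232.0.0/14 -> local delivery

R5 > R4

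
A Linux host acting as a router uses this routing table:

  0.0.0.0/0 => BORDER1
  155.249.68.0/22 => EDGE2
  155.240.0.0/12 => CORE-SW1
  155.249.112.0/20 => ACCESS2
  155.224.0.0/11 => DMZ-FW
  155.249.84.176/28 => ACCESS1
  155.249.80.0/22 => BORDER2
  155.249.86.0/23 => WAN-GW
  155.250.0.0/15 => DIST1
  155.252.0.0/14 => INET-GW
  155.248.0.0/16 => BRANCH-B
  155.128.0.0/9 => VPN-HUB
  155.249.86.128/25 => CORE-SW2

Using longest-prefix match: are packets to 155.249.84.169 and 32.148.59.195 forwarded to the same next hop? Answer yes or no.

155.249.84.169: longest match 155.240.0.0/12 -> CORE-SW1
32.148.59.195: longest match 0.0.0.0/0 -> BORDER1

no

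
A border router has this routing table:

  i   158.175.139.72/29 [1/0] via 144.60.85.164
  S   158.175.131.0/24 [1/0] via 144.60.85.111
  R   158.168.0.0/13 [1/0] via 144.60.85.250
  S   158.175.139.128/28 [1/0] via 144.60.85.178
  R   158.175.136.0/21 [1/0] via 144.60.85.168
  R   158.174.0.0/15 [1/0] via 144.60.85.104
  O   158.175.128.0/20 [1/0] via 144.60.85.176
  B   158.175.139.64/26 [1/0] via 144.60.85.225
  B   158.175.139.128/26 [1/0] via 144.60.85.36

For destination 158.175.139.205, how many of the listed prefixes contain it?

Prefixes containing 158.175.139.205:
  158.168.0.0/13 (158.168.0.0 - 158.175.255.255)
  158.174.0.0/15 (158.174.0.0 - 158.175.255.255)
  158.175.128.0/20 (158.175.128.0 - 158.175.143.255)
  158.175.136.0/21 (158.175.136.0 - 158.175.143.255)
Total matching entries: 4.

4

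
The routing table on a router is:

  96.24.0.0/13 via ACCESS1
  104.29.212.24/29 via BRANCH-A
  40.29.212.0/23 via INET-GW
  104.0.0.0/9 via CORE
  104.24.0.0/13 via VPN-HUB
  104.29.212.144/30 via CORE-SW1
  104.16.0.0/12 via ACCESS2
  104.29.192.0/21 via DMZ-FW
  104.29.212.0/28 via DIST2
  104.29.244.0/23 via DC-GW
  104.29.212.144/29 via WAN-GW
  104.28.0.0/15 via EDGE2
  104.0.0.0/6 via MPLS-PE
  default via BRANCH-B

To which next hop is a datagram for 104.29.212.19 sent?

Routes whose prefix contains 104.29.212.19:
  0.0.0.0/0 (default, matches everything) -> BRANCH-B
  104.0.0.0/6 (104.0.0.0 - 107.255.255.255) -> MPLS-PE
  104.0.0.0/9 (104.0.0.0 - 104.127.255.255) -> CORE
  104.16.0.0/12 (104.16.0.0 - 104.31.255.255) -> ACCESS2
  104.24.0.0/13 (104.24.0.0 - 104.31.255.255) -> VPN-HUB
  104.28.0.0/15 (104.28.0.0 - 104.29.255.255) -> EDGE2
More-specific entries that do NOT match:
  104.29.212.144/30 (104.29.212.144 - 104.29.212.147) does not contain 104.29.212.19
  104.29.212.24/29 (104.29.212.24 - 104.29.212.31) does not contain 104.29.212.19
  104.29.212.144/29 (104.29.212.144 - 104.29.212.151) does not contain 104.29.212.19
  104.29.212.0/28 (104.29.212.0 - 104.29.212.15) does not contain 104.29.212.19
  40.29.212.0/23 (40.29.212.0 - 40.29.213.255) does not contain 104.29.212.19
  104.29.244.0/23 (104.29.244.0 - 104.29.245.255) does not contain 104.29.212.19
  104.29.192.0/21 (104.29.192.0 - 104.29.199.255) does not contain 104.29.212.19
Longest matching prefix is /15 -> next hop EDGE2.

EDGE2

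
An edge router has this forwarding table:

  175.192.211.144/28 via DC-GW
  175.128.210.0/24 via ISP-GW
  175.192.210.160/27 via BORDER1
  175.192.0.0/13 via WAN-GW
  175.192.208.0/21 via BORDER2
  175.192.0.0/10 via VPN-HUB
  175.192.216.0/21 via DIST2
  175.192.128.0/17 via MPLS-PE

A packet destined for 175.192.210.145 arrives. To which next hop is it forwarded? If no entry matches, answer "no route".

BORDER2

Routes whose prefix contains 175.192.210.145:
  175.192.0.0/10 (175.192.0.0 - 175.255.255.255) -> VPN-HUB
  175.192.0.0/13 (175.192.0.0 - 175.199.255.255) -> WAN-GW
  175.192.128.0/17 (175.192.128.0 - 175.192.255.255) -> MPLS-PE
  175.192.208.0/21 (175.192.208.0 - 175.192.215.255) -> BORDER2
More-specific entries that do NOT match:
  175.192.211.144/28 (175.192.211.144 - 175.192.211.159) does not contain 175.192.210.145
  175.192.210.160/27 (175.192.210.160 - 175.192.210.191) does not contain 175.192.210.145
  175.128.210.0/24 (175.128.210.0 - 175.128.210.255) does not contain 175.192.210.145
Longest matching prefix is /21 -> next hop BORDER2.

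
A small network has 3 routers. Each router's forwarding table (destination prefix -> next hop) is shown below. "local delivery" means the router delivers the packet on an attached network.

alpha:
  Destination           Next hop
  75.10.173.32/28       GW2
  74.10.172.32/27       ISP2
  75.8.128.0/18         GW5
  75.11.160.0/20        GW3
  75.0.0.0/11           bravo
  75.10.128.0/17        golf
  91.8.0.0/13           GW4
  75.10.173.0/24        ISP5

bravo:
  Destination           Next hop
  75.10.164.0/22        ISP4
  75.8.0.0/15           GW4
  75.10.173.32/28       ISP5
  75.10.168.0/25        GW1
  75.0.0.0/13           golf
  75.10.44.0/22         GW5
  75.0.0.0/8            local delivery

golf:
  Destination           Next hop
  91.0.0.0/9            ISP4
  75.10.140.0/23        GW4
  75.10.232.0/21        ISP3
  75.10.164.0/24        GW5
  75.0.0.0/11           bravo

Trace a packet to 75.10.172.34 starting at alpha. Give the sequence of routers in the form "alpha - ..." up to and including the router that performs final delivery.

At alpha: longest match for 75.10.172.34 is 75.10.128.0/17 -> golf
At golf: longest match for 75.10.172.34 is 75.0.0.0/11 -> bravo
At bravo: longest match for 75.10.172.34 is 75.0.0.0/8 -> local delivery

alpha - golf - bravo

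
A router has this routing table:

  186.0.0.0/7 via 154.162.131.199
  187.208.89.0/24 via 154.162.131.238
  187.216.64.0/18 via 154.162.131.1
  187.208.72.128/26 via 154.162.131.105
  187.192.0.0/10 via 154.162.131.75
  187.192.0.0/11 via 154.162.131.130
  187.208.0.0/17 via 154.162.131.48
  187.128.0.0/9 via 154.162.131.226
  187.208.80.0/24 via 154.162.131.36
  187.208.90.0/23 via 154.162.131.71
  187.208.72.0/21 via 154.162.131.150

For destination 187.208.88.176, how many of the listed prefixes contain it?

5

Prefixes containing 187.208.88.176:
  186.0.0.0/7 (186.0.0.0 - 187.255.255.255)
  187.128.0.0/9 (187.128.0.0 - 187.255.255.255)
  187.192.0.0/10 (187.192.0.0 - 187.255.255.255)
  187.192.0.0/11 (187.192.0.0 - 187.223.255.255)
  187.208.0.0/17 (187.208.0.0 - 187.208.127.255)
Total matching entries: 5.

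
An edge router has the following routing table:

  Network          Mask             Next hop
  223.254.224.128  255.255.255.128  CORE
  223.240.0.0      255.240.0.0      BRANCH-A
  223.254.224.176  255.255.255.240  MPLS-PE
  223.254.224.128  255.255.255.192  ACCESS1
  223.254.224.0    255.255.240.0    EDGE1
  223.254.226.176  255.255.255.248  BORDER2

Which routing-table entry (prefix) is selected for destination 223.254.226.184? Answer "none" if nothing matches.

Entries matching 223.254.226.184:
  223.240.0.0/12 (223.240.0.0 - 223.255.255.255)
  223.254.224.0/20 (223.254.224.0 - 223.254.239.255)
Most specific is 223.254.224.0/20.

223.254.224.0/20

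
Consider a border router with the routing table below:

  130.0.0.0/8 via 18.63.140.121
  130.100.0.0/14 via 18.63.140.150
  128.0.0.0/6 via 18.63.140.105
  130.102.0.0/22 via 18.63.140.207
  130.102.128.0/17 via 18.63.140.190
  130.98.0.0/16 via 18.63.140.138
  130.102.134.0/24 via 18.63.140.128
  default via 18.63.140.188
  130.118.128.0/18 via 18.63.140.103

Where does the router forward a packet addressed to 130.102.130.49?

18.63.140.190

Routes whose prefix contains 130.102.130.49:
  0.0.0.0/0 (default, matches everything) -> 18.63.140.188
  128.0.0.0/6 (128.0.0.0 - 131.255.255.255) -> 18.63.140.105
  130.0.0.0/8 (130.0.0.0 - 130.255.255.255) -> 18.63.140.121
  130.100.0.0/14 (130.100.0.0 - 130.103.255.255) -> 18.63.140.150
  130.102.128.0/17 (130.102.128.0 - 130.102.255.255) -> 18.63.140.190
More-specific entries that do NOT match:
  130.102.134.0/24 (130.102.134.0 - 130.102.134.255) does not contain 130.102.130.49
  130.102.0.0/22 (130.102.0.0 - 130.102.3.255) does not contain 130.102.130.49
  130.118.128.0/18 (130.118.128.0 - 130.118.191.255) does not contain 130.102.130.49
Longest matching prefix is /17 -> next hop 18.63.140.190.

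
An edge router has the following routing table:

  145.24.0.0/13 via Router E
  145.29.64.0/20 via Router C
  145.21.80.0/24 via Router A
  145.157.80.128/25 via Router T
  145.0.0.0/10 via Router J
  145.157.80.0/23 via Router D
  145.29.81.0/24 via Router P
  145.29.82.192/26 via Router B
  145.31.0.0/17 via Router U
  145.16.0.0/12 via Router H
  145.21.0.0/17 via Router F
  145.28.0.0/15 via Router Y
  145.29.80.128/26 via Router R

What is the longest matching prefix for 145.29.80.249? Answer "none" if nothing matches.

145.28.0.0/15

Entries matching 145.29.80.249:
  145.0.0.0/10 (145.0.0.0 - 145.63.255.255)
  145.16.0.0/12 (145.16.0.0 - 145.31.255.255)
  145.24.0.0/13 (145.24.0.0 - 145.31.255.255)
  145.28.0.0/15 (145.28.0.0 - 145.29.255.255)
Most specific is 145.28.0.0/15.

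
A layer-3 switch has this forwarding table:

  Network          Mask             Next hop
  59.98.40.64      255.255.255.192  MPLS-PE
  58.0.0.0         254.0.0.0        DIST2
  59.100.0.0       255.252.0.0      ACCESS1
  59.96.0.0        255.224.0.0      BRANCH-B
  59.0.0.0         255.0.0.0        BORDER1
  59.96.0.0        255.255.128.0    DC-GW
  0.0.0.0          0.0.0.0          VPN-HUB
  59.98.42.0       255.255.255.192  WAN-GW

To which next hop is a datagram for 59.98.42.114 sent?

Routes whose prefix contains 59.98.42.114:
  0.0.0.0/0 (default, matches everything) -> VPN-HUB
  58.0.0.0/7 (58.0.0.0 - 59.255.255.255) -> DIST2
  59.0.0.0/8 (59.0.0.0 - 59.255.255.255) -> BORDER1
  59.96.0.0/11 (59.96.0.0 - 59.127.255.255) -> BRANCH-B
More-specific entries that do NOT match:
  59.98.40.64/26 (59.98.40.64 - 59.98.40.127) does not contain 59.98.42.114
  59.98.42.0/26 (59.98.42.0 - 59.98.42.63) does not contain 59.98.42.114
  59.96.0.0/17 (59.96.0.0 - 59.96.127.255) does not contain 59.98.42.114
  59.100.0.0/14 (59.100.0.0 - 59.103.255.255) does not contain 59.98.42.114
Longest matching prefix is /11 -> next hop BRANCH-B.

BRANCH-B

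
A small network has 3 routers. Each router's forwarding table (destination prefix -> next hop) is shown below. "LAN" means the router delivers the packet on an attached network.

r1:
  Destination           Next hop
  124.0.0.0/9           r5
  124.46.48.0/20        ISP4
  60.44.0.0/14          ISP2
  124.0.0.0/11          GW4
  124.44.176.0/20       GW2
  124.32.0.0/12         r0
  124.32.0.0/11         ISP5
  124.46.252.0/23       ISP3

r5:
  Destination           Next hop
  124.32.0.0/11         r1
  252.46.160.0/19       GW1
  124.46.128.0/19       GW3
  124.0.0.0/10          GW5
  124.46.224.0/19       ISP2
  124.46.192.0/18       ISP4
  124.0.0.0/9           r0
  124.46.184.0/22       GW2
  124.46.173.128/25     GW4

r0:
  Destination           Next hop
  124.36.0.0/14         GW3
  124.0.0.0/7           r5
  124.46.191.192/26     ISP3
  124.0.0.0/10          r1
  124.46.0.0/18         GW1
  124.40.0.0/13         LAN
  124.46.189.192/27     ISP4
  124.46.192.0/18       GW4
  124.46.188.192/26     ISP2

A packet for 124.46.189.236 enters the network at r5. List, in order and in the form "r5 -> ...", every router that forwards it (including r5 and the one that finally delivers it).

At r5: longest match for 124.46.189.236 is 124.32.0.0/11 -> r1
At r1: longest match for 124.46.189.236 is 124.32.0.0/12 -> r0
At r0: longest match for 124.46.189.236 is 124.40.0.0/13 -> LAN

r5 -> r1 -> r0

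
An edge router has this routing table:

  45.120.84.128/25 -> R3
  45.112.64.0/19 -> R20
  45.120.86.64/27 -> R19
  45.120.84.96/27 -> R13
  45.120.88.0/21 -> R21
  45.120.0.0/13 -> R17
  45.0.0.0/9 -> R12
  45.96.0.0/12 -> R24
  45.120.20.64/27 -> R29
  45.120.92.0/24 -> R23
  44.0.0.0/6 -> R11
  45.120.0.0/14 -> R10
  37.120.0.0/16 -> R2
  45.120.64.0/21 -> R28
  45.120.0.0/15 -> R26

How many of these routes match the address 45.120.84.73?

Prefixes containing 45.120.84.73:
  44.0.0.0/6 (44.0.0.0 - 47.255.255.255)
  45.0.0.0/9 (45.0.0.0 - 45.127.255.255)
  45.120.0.0/13 (45.120.0.0 - 45.127.255.255)
  45.120.0.0/14 (45.120.0.0 - 45.123.255.255)
  45.120.0.0/15 (45.120.0.0 - 45.121.255.255)
Total matching entries: 5.

5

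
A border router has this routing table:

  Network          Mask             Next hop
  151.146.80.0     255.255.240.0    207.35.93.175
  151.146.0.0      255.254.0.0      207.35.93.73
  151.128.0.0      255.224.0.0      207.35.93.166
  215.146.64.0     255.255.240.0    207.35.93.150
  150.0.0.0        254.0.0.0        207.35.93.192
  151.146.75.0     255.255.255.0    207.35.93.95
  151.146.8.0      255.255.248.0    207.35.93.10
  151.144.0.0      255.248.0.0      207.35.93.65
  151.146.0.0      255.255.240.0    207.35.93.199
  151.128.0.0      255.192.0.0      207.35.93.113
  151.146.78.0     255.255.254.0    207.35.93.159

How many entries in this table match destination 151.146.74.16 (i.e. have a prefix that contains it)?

Prefixes containing 151.146.74.16:
  150.0.0.0/7 (150.0.0.0 - 151.255.255.255)
  151.128.0.0/10 (151.128.0.0 - 151.191.255.255)
  151.128.0.0/11 (151.128.0.0 - 151.159.255.255)
  151.144.0.0/13 (151.144.0.0 - 151.151.255.255)
  151.146.0.0/15 (151.146.0.0 - 151.147.255.255)
Total matching entries: 5.

5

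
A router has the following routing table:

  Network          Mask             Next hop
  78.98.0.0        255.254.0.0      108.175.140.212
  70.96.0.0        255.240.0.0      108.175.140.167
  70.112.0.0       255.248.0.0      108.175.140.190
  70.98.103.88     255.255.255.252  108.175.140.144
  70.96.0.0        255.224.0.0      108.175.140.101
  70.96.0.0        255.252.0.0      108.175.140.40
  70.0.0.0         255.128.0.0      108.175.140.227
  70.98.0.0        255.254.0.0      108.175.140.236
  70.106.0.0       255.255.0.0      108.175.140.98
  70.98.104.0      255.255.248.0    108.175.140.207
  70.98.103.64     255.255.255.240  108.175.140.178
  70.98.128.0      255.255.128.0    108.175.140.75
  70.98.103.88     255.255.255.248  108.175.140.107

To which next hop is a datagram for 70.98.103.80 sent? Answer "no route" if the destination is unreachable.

Routes whose prefix contains 70.98.103.80:
  70.0.0.0/9 (70.0.0.0 - 70.127.255.255) -> 108.175.140.227
  70.96.0.0/11 (70.96.0.0 - 70.127.255.255) -> 108.175.140.101
  70.96.0.0/12 (70.96.0.0 - 70.111.255.255) -> 108.175.140.167
  70.96.0.0/14 (70.96.0.0 - 70.99.255.255) -> 108.175.140.40
  70.98.0.0/15 (70.98.0.0 - 70.99.255.255) -> 108.175.140.236
More-specific entries that do NOT match:
  70.98.103.88/30 (70.98.103.88 - 70.98.103.91) does not contain 70.98.103.80
  70.98.103.88/29 (70.98.103.88 - 70.98.103.95) does not contain 70.98.103.80
  70.98.103.64/28 (70.98.103.64 - 70.98.103.79) does not contain 70.98.103.80
  70.98.104.0/21 (70.98.104.0 - 70.98.111.255) does not contain 70.98.103.80
  70.98.128.0/17 (70.98.128.0 - 70.98.255.255) does not contain 70.98.103.80
  70.106.0.0/16 (70.106.0.0 - 70.106.255.255) does not contain 70.98.103.80
Longest matching prefix is /15 -> next hop 108.175.140.236.

108.175.140.236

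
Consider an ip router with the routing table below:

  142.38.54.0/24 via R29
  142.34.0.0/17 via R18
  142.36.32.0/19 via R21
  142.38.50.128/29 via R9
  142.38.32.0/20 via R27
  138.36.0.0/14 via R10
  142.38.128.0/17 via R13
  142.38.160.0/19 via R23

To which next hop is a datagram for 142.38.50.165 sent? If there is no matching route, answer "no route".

No entry's prefix contains 142.38.50.165; there is no default route.

no route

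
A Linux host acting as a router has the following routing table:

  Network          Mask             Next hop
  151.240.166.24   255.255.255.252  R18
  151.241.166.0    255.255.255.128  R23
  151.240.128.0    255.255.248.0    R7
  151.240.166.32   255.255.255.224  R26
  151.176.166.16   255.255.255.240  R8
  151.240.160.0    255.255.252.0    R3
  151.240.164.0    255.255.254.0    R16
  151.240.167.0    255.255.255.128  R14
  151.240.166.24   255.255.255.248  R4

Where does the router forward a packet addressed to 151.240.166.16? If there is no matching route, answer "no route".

No entry's prefix contains 151.240.166.16; there is no default route.

no route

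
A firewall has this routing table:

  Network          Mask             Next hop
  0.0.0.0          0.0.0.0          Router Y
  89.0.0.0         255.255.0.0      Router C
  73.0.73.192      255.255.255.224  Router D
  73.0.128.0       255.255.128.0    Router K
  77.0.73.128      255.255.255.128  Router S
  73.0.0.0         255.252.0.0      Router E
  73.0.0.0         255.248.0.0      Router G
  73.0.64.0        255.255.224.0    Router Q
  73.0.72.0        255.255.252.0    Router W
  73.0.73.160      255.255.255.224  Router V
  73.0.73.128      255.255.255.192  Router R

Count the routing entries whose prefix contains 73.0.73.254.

Prefixes containing 73.0.73.254:
  0.0.0.0/0 (default, matches everything)
  73.0.0.0/13 (73.0.0.0 - 73.7.255.255)
  73.0.0.0/14 (73.0.0.0 - 73.3.255.255)
  73.0.64.0/19 (73.0.64.0 - 73.0.95.255)
  73.0.72.0/22 (73.0.72.0 - 73.0.75.255)
Total matching entries: 5.

5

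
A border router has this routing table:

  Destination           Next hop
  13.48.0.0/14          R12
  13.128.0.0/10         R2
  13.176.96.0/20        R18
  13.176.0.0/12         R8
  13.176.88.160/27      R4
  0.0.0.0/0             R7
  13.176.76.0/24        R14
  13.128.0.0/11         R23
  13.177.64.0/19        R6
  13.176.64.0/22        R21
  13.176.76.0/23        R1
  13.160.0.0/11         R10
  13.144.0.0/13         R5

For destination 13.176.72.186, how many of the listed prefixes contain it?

4

Prefixes containing 13.176.72.186:
  0.0.0.0/0 (default, matches everything)
  13.128.0.0/10 (13.128.0.0 - 13.191.255.255)
  13.160.0.0/11 (13.160.0.0 - 13.191.255.255)
  13.176.0.0/12 (13.176.0.0 - 13.191.255.255)
Total matching entries: 4.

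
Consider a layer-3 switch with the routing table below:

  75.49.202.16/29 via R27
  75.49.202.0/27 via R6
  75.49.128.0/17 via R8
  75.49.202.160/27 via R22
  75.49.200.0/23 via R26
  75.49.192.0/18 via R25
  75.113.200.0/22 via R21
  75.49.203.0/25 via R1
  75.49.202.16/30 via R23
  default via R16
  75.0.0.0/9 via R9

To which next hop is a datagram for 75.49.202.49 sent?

Routes whose prefix contains 75.49.202.49:
  0.0.0.0/0 (default, matches everything) -> R16
  75.0.0.0/9 (75.0.0.0 - 75.127.255.255) -> R9
  75.49.128.0/17 (75.49.128.0 - 75.49.255.255) -> R8
  75.49.192.0/18 (75.49.192.0 - 75.49.255.255) -> R25
More-specific entries that do NOT match:
  75.49.202.16/30 (75.49.202.16 - 75.49.202.19) does not contain 75.49.202.49
  75.49.202.16/29 (75.49.202.16 - 75.49.202.23) does not contain 75.49.202.49
  75.49.202.0/27 (75.49.202.0 - 75.49.202.31) does not contain 75.49.202.49
  75.49.202.160/27 (75.49.202.160 - 75.49.202.191) does not contain 75.49.202.49
  75.49.203.0/25 (75.49.203.0 - 75.49.203.127) does not contain 75.49.202.49
  75.49.200.0/23 (75.49.200.0 - 75.49.201.255) does not contain 75.49.202.49
  75.113.200.0/22 (75.113.200.0 - 75.113.203.255) does not contain 75.49.202.49
Longest matching prefix is /18 -> next hop R25.

R25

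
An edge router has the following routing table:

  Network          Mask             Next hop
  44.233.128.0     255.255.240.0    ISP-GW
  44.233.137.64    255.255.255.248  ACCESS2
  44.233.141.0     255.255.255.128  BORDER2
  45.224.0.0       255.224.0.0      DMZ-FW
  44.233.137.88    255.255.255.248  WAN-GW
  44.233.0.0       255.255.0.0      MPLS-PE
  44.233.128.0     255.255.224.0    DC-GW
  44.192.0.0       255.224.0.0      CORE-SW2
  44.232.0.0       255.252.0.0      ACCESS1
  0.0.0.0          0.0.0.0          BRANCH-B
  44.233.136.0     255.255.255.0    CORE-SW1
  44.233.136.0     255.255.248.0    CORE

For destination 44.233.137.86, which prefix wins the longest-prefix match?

Entries matching 44.233.137.86:
  0.0.0.0/0 (default, matches everything)
  44.232.0.0/14 (44.232.0.0 - 44.235.255.255)
  44.233.0.0/16 (44.233.0.0 - 44.233.255.255)
  44.233.128.0/19 (44.233.128.0 - 44.233.159.255)
  44.233.128.0/20 (44.233.128.0 - 44.233.143.255)
  44.233.136.0/21 (44.233.136.0 - 44.233.143.255)
Most specific is 44.233.136.0/21.

44.233.136.0/21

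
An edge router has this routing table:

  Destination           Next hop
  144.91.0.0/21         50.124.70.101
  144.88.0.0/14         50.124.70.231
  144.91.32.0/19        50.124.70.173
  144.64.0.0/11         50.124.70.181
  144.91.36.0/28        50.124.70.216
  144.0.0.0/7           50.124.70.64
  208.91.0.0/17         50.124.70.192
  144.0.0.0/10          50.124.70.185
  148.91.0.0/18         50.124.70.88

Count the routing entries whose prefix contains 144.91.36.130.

4

Prefixes containing 144.91.36.130:
  144.0.0.0/7 (144.0.0.0 - 145.255.255.255)
  144.64.0.0/11 (144.64.0.0 - 144.95.255.255)
  144.88.0.0/14 (144.88.0.0 - 144.91.255.255)
  144.91.32.0/19 (144.91.32.0 - 144.91.63.255)
Total matching entries: 4.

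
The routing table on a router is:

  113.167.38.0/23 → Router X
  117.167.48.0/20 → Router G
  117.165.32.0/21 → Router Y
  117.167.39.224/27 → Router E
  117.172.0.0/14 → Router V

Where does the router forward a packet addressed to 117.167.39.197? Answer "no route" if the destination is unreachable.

no route

No entry's prefix contains 117.167.39.197; there is no default route.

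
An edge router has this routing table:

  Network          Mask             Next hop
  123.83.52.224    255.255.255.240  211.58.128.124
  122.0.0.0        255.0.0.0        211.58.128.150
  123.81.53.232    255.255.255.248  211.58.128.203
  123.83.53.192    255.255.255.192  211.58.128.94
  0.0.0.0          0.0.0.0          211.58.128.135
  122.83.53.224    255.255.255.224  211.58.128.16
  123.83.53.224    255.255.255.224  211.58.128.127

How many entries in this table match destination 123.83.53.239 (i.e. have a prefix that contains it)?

3

Prefixes containing 123.83.53.239:
  0.0.0.0/0 (default, matches everything)
  123.83.53.192/26 (123.83.53.192 - 123.83.53.255)
  123.83.53.224/27 (123.83.53.224 - 123.83.53.255)
Total matching entries: 3.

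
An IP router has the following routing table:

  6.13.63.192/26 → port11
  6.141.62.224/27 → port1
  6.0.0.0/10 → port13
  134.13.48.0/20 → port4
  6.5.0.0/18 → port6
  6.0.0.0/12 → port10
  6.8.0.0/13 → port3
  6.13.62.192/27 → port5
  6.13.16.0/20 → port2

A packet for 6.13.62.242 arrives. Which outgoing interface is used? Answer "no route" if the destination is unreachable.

Routes whose prefix contains 6.13.62.242:
  6.0.0.0/10 (6.0.0.0 - 6.63.255.255) -> port13
  6.0.0.0/12 (6.0.0.0 - 6.15.255.255) -> port10
  6.8.0.0/13 (6.8.0.0 - 6.15.255.255) -> port3
More-specific entries that do NOT match:
  6.141.62.224/27 (6.141.62.224 - 6.141.62.255) does not contain 6.13.62.242
  6.13.62.192/27 (6.13.62.192 - 6.13.62.223) does not contain 6.13.62.242
  6.13.63.192/26 (6.13.63.192 - 6.13.63.255) does not contain 6.13.62.242
  134.13.48.0/20 (134.13.48.0 - 134.13.63.255) does not contain 6.13.62.242
  6.13.16.0/20 (6.13.16.0 - 6.13.31.255) does not contain 6.13.62.242
  6.5.0.0/18 (6.5.0.0 - 6.5.63.255) does not contain 6.13.62.242
Longest matching prefix is /13 -> interface port3.

port3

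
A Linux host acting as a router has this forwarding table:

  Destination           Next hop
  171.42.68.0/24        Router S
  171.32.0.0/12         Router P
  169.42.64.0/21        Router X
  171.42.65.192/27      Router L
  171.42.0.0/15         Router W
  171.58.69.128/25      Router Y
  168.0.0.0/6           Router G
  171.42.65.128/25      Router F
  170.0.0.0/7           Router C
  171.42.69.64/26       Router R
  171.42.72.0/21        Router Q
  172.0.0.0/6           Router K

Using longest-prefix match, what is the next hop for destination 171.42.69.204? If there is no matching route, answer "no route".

Router W

Routes whose prefix contains 171.42.69.204:
  168.0.0.0/6 (168.0.0.0 - 171.255.255.255) -> Router G
  170.0.0.0/7 (170.0.0.0 - 171.255.255.255) -> Router C
  171.32.0.0/12 (171.32.0.0 - 171.47.255.255) -> Router P
  171.42.0.0/15 (171.42.0.0 - 171.43.255.255) -> Router W
More-specific entries that do NOT match:
  171.42.65.192/27 (171.42.65.192 - 171.42.65.223) does not contain 171.42.69.204
  171.42.69.64/26 (171.42.69.64 - 171.42.69.127) does not contain 171.42.69.204
  171.58.69.128/25 (171.58.69.128 - 171.58.69.255) does not contain 171.42.69.204
  171.42.65.128/25 (171.42.65.128 - 171.42.65.255) does not contain 171.42.69.204
  171.42.68.0/24 (171.42.68.0 - 171.42.68.255) does not contain 171.42.69.204
  169.42.64.0/21 (169.42.64.0 - 169.42.71.255) does not contain 171.42.69.204
  171.42.72.0/21 (171.42.72.0 - 171.42.79.255) does not contain 171.42.69.204
Longest matching prefix is /15 -> next hop Router W.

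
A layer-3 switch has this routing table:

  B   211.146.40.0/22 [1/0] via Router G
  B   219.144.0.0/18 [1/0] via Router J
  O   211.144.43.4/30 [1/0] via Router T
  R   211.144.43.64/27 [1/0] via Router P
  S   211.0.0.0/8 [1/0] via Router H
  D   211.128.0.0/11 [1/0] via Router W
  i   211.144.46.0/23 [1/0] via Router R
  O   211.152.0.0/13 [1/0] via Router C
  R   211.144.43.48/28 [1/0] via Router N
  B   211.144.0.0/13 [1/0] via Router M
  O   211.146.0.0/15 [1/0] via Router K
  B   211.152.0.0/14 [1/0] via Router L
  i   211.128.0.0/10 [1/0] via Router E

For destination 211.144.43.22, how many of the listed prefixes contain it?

4

Prefixes containing 211.144.43.22:
  211.0.0.0/8 (211.0.0.0 - 211.255.255.255)
  211.128.0.0/10 (211.128.0.0 - 211.191.255.255)
  211.128.0.0/11 (211.128.0.0 - 211.159.255.255)
  211.144.0.0/13 (211.144.0.0 - 211.151.255.255)
Total matching entries: 4.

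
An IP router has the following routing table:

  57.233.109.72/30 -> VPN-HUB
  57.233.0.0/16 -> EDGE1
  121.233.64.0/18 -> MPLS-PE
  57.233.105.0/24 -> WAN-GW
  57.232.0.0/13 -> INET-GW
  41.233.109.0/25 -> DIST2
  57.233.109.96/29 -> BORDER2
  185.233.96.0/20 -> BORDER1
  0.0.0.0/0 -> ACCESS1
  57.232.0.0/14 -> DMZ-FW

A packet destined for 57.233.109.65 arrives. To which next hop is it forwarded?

Routes whose prefix contains 57.233.109.65:
  0.0.0.0/0 (default, matches everything) -> ACCESS1
  57.232.0.0/13 (57.232.0.0 - 57.239.255.255) -> INET-GW
  57.232.0.0/14 (57.232.0.0 - 57.235.255.255) -> DMZ-FW
  57.233.0.0/16 (57.233.0.0 - 57.233.255.255) -> EDGE1
More-specific entries that do NOT match:
  57.233.109.72/30 (57.233.109.72 - 57.233.109.75) does not contain 57.233.109.65
  57.233.109.96/29 (57.233.109.96 - 57.233.109.103) does not contain 57.233.109.65
  41.233.109.0/25 (41.233.109.0 - 41.233.109.127) does not contain 57.233.109.65
  57.233.105.0/24 (57.233.105.0 - 57.233.105.255) does not contain 57.233.109.65
  185.233.96.0/20 (185.233.96.0 - 185.233.111.255) does not contain 57.233.109.65
  121.233.64.0/18 (121.233.64.0 - 121.233.127.255) does not contain 57.233.109.65
Longest matching prefix is /16 -> next hop EDGE1.

EDGE1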